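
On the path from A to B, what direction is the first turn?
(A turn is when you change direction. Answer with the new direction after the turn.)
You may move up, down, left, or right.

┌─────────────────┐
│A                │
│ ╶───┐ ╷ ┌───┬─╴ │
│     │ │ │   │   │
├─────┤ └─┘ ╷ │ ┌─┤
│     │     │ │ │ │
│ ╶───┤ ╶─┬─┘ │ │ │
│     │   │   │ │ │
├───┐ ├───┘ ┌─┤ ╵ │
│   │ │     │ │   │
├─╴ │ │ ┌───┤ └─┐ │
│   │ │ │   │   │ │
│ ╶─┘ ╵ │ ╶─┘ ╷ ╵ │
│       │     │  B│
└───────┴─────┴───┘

Directions: right, right, right, right, right, right, right, right, down, left, down, down, down, right, down, down
First turn direction: down

Solution:

┌─────────────────┐
│A → → → → → → → ↓│
│ ╶───┐ ╷ ┌───┬─╴ │
│     │ │ │   │↓ ↲│
├─────┤ └─┘ ╷ │ ┌─┤
│     │     │ │↓│ │
│ ╶───┤ ╶─┬─┘ │ │ │
│     │   │   │↓│ │
├───┐ ├───┘ ┌─┤ ╵ │
│   │ │     │ │↳ ↓│
├─╴ │ │ ┌───┤ └─┐ │
│   │ │ │   │   │↓│
│ ╶─┘ ╵ │ ╶─┘ ╷ ╵ │
│       │     │  B│
└───────┴─────┴───┘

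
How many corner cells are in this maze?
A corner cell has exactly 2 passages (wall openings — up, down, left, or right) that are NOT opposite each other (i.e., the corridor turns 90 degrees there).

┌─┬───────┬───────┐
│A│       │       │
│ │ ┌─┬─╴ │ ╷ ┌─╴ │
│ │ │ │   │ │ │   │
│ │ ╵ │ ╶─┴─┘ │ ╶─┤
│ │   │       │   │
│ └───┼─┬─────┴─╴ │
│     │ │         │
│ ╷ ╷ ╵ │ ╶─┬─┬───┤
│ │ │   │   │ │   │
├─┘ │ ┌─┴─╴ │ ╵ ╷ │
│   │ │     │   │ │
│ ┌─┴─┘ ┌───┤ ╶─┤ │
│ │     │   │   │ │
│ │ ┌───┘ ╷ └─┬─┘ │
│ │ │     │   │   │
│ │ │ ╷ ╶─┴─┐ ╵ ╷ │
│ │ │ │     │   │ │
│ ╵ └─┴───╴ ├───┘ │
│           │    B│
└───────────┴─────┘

Counting corner cells (2 non-opposite passages):
Total corners: 44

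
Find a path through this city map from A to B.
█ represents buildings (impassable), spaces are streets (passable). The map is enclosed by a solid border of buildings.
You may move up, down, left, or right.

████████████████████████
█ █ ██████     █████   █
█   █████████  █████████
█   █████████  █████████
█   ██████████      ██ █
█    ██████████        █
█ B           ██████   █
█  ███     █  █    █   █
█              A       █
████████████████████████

Finding the shortest path from A to B:
Movement: cardinal only
Path length: 15 steps
Directions: left → left → up → up → left → left → left → left → left → left → left → left → left → left → left

Solution:

████████████████████████
█ █ ██████     █████   █
█   █████████  █████████
█   █████████  █████████
█   ██████████      ██ █
█    ██████████        █
█ B←←←←←←←←←←↰██████   █
█  ███     █ ↑█    █   █
█            ↑←A       █
████████████████████████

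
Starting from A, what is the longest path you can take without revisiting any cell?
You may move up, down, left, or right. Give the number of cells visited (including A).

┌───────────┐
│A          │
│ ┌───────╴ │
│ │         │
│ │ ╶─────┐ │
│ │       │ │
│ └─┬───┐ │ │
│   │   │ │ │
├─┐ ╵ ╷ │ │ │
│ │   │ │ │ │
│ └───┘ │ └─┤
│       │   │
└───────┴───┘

Finding longest simple path using DFS:
Start: (0, 0)
Longest path visits 19 cells
Path: A → right → right → right → right → right → down → left → left → left → left → down → right → right → right → down → down → down → right

Solution:

┌───────────┐
│A → → → → ↓│
│ ┌───────╴ │
│ │↓ ← ← ← ↲│
│ │ ╶─────┐ │
│ │↳ → → ↓│ │
│ └─┬───┐ │ │
│   │   │↓│ │
├─┐ ╵ ╷ │ │ │
│ │   │ │↓│ │
│ └───┘ │ └─┤
│       │↳ B│
└───────┴───┘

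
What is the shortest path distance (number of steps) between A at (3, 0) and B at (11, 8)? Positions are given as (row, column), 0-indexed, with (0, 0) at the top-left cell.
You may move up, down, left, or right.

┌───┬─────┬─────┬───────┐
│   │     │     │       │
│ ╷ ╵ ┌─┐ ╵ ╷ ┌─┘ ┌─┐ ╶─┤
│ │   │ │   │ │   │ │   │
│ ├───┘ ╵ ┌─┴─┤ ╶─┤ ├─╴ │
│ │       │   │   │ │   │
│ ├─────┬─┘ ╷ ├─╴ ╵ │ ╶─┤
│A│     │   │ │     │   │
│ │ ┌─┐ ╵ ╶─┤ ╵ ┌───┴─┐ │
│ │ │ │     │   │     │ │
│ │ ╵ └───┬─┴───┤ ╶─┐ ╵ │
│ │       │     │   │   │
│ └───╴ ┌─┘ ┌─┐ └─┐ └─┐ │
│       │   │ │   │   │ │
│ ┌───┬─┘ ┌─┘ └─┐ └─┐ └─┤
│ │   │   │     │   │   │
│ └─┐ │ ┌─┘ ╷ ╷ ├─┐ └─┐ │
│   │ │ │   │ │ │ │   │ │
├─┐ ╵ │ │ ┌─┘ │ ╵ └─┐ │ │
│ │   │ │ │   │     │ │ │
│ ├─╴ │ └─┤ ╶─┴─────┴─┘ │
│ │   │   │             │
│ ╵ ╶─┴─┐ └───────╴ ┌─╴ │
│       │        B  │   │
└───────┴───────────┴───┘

Finding path from (3, 0) to (11, 8):
Path: (3,0) → (4,0) → (5,0) → (6,0) → (6,1) → (6,2) → (6,3) → (5,3) → (5,2) → (5,1) → (4,1) → (3,1) → (3,2) → (3,3) → (4,3) → (4,4) → (3,4) → (3,5) → (2,5) → (2,6) → (3,6) → (4,6) → (4,7) → (3,7) → (3,8) → (2,8) → (2,7) → (1,7) → (1,8) → (0,8) → (0,9) → (0,10) → (1,10) → (1,11) → (2,11) → (2,10) → (3,10) → (3,11) → (4,11) → (5,11) → (5,10) → (4,10) → (4,9) → (4,8) → (5,8) → (5,9) → (6,9) → (6,10) → (7,10) → (7,11) → (8,11) → (9,11) → (10,11) → (10,10) → (10,9) → (11,9) → (11,8)
Distance: 56 steps

Solution:

┌───┬─────┬─────┬───────┐
│   │     │     │↱ → ↓  │
│ ╷ ╵ ┌─┐ ╵ ╷ ┌─┘ ┌─┐ ╶─┤
│ │   │ │   │ │↱ ↑│ │↳ ↓│
│ ├───┘ ╵ ┌─┴─┤ ╶─┤ ├─╴ │
│ │       │↱ ↓│↑ ↰│ │↓ ↲│
│ ├─────┬─┘ ╷ ├─╴ ╵ │ ╶─┤
│A│↱ → ↓│↱ ↑│↓│↱ ↑  │↳ ↓│
│ │ ┌─┐ ╵ ╶─┤ ╵ ┌───┴─┐ │
│↓│↑│ │↳ ↑  │↳ ↑│↓ ← ↰│↓│
│ │ ╵ └───┬─┴───┤ ╶─┐ ╵ │
│↓│↑ ← ↰  │     │↳ ↓│↑ ↲│
│ └───╴ ┌─┘ ┌─┐ └─┐ └─┐ │
│↳ → → ↑│   │ │   │↳ ↓│ │
│ ┌───┬─┘ ┌─┘ └─┐ └─┐ └─┤
│ │   │   │     │   │↳ ↓│
│ └─┐ │ ┌─┘ ╷ ╷ ├─┐ └─┐ │
│   │ │ │   │ │ │ │   │↓│
├─┐ ╵ │ │ ┌─┘ │ ╵ └─┐ │ │
│ │   │ │ │   │     │ │↓│
│ ├─╴ │ └─┤ ╶─┴─────┴─┘ │
│ │   │   │        ↓ ← ↲│
│ ╵ ╶─┴─┐ └───────╴ ┌─╴ │
│       │        B ↲│   │
└───────┴───────────┴───┘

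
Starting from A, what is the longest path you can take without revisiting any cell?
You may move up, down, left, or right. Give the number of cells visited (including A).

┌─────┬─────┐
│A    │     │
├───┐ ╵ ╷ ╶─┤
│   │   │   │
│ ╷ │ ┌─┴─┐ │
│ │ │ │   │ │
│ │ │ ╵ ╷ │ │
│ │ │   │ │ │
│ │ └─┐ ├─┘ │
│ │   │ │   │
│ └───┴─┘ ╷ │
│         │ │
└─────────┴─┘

Finding longest simple path using DFS:
Start: (0, 0)
Longest path visits 27 cells
Path: A → right → right → down → right → up → right → down → right → down → down → down → left → down → left → left → left → left → up → up → up → up → right → down → down → down → right

Solution:

┌─────┬─────┐
│A → ↓│↱ ↓  │
├───┐ ╵ ╷ ╶─┤
│↱ ↓│↳ ↑│↳ ↓│
│ ╷ │ ┌─┴─┐ │
│↑│↓│ │   │↓│
│ │ │ ╵ ╷ │ │
│↑│↓│   │ │↓│
│ │ └─┐ ├─┘ │
│↑│↳ B│ │↓ ↲│
│ └───┴─┘ ╷ │
│↑ ← ← ← ↲│ │
└─────────┴─┘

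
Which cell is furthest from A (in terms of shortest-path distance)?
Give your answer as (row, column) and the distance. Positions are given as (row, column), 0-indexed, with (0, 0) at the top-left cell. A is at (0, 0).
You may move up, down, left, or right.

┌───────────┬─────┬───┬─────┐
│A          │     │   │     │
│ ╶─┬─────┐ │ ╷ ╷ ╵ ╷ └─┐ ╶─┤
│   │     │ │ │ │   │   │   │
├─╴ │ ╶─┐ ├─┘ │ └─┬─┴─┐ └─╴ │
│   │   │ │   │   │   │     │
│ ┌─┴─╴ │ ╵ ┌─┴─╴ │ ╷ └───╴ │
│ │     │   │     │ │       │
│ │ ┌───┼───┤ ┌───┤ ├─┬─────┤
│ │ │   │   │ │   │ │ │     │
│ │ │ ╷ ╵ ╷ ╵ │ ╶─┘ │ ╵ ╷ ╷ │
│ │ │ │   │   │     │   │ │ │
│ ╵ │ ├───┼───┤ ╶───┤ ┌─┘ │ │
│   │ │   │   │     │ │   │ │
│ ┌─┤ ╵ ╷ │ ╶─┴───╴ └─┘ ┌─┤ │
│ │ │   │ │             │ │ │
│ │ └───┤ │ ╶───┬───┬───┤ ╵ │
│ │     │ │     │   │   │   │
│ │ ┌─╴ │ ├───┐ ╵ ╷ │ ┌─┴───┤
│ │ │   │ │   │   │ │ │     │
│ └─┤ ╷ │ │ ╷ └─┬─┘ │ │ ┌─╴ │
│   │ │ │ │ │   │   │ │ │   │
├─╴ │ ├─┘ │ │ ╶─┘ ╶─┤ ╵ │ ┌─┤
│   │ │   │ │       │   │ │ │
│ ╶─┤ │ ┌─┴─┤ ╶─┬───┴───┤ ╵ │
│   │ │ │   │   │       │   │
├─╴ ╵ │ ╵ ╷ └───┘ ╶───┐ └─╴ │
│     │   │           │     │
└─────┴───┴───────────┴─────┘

Computing BFS distances from A to all cells:
Furthest cell: (8, 11)
Distance: 85 steps

Path from A to the furthest cell:

┌───────────┬─────┬───┬─────┐
│A          │↱ ↓  │   │     │
│ ╶─┬─────┐ │ ╷ ╷ ╵ ╷ └─┐ ╶─┤
│↳ ↓│↱ → ↓│ │↑│↓│   │   │   │
├─╴ │ ╶─┐ ├─┘ │ └─┬─┴─┐ └─╴ │
│↓ ↲│↑ ↰│↓│↱ ↑│↳ ↓│   │     │
│ ┌─┴─╴ │ ╵ ┌─┴─╴ │ ╷ └───╴ │
│↓│↱ → ↑│↳ ↑│↓ ← ↲│ │       │
│ │ ┌───┼───┤ ┌───┤ ├─┬─────┤
│↓│↑│↓ ↰│↓ ↰│↓│   │ │ │     │
│ │ │ ╷ ╵ ╷ ╵ │ ╶─┘ │ ╵ ╷ ╷ │
│↓│↑│↓│↑ ↲│↑ ↲│     │   │ │ │
│ ╵ │ ├───┼───┤ ╶───┤ ┌─┘ │ │
│↳ ↑│↓│↱ ↓│   │     │ │   │ │
│ ┌─┤ ╵ ╷ │ ╶─┴───╴ └─┘ ┌─┤ │
│ │ │↳ ↑│↓│             │ │ │
│ │ └───┤ │ ╶───┬───┬───┤ ╵ │
│ │     │↓│     │   │↱ B│   │
│ │ ┌─╴ │ ├───┐ ╵ ╷ │ ┌─┴───┤
│ │ │   │↓│   │   │ │↑│↓ ← ↰│
│ └─┤ ╷ │ │ ╷ └─┬─┘ │ │ ┌─╴ │
│   │ │ │↓│ │   │   │↑│↓│↱ ↑│
├─╴ │ ├─┘ │ │ ╶─┘ ╶─┤ ╵ │ ┌─┤
│   │ │↓ ↲│ │       │↑ ↲│↑│ │
│ ╶─┤ │ ┌─┴─┤ ╶─┬───┴───┤ ╵ │
│   │ │↓│↱ ↓│   │↱ → → ↓│↑ ↰│
├─╴ ╵ │ ╵ ╷ └───┘ ╶───┐ └─╴ │
│     │↳ ↑│↳ → → ↑    │↳ → ↑│
└─────┴───┴───────────┴─────┘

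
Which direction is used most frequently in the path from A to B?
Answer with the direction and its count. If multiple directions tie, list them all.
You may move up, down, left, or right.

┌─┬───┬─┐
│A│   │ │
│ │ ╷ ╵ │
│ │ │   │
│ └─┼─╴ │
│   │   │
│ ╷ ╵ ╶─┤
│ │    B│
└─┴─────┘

Directions: down, down, right, down, right, right
Counts: {'down': 3, 'right': 3}
Most common: down and right (tied at 3 times each)

Solution:

┌─┬───┬─┐
│A│   │ │
│ │ ╷ ╵ │
│↓│ │   │
│ └─┼─╴ │
│↳ ↓│   │
│ ╷ ╵ ╶─┤
│ │↳ → B│
└─┴─────┘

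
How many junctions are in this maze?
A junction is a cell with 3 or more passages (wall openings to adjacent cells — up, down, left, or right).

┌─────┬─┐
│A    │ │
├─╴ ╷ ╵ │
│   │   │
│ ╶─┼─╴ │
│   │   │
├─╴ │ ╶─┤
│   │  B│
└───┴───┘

Checking each cell for number of passages:

Junctions found (3+ passages):
  (0, 1): 3 passages
  (1, 3): 3 passages
Total junctions: 2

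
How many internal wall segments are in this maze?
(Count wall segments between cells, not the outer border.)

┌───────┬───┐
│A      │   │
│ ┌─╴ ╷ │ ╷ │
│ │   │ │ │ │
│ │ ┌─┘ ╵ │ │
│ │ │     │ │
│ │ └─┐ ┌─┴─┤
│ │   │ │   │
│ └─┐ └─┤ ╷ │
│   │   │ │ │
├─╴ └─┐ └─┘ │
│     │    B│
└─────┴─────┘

Counting internal wall segments:
Total internal walls: 25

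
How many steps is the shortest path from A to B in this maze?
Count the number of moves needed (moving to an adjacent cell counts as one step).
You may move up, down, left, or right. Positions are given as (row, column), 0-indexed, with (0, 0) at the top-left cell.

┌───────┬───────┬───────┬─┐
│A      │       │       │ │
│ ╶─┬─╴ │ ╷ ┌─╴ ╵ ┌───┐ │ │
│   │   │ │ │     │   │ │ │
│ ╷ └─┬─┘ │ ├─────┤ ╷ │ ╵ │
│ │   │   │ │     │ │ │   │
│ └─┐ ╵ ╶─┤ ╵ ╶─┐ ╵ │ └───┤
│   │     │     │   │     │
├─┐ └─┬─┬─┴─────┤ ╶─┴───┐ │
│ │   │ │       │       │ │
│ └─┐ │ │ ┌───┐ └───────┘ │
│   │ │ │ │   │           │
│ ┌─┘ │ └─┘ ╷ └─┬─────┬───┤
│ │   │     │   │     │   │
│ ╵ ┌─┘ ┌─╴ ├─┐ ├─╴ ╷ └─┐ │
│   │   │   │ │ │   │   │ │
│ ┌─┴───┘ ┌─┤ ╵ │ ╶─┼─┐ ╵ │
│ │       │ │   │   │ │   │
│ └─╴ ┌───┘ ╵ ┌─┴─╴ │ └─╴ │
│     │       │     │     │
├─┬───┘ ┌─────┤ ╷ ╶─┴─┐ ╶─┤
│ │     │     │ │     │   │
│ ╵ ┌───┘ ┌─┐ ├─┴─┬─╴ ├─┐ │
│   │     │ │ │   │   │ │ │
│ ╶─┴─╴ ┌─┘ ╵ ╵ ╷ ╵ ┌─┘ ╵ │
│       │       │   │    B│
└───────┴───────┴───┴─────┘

Using BFS to find shortest path:
Start: (0, 0), End: (12, 12)
Path found:
(0,0) → (1,0) → (2,0) → (3,0) → (3,1) → (4,1) → (4,2) → (5,2) → (6,2) → (6,1) → (7,1) → (7,0) → (8,0) → (9,0) → (9,1) → (9,2) → (8,2) → (8,3) → (8,4) → (7,4) → (7,5) → (6,5) → (5,5) → (5,6) → (6,6) → (6,7) → (7,7) → (8,7) → (8,6) → (9,6) → (9,5) → (9,4) → (9,3) → (10,3) → (10,2) → (10,1) → (11,1) → (11,0) → (12,0) → (12,1) → (12,2) → (12,3) → (11,3) → (11,4) → (10,4) → (10,5) → (10,6) → (11,6) → (12,6) → (12,7) → (11,7) → (11,8) → (12,8) → (12,9) → (11,9) → (11,10) → (10,10) → (10,9) → (10,8) → (9,8) → (9,9) → (8,9) → (8,8) → (7,8) → (7,9) → (6,9) → (6,10) → (7,10) → (7,11) → (8,11) → (8,12) → (9,12) → (9,11) → (10,11) → (10,12) → (11,12) → (12,12)
Number of steps: 76

Solution:

┌───────┬───────┬───────┬─┐
│A      │       │       │ │
│ ╶─┬─╴ │ ╷ ┌─╴ ╵ ┌───┐ │ │
│↓  │   │ │ │     │   │ │ │
│ ╷ └─┬─┘ │ ├─────┤ ╷ │ ╵ │
│↓│   │   │ │     │ │ │   │
│ └─┐ ╵ ╶─┤ ╵ ╶─┐ ╵ │ └───┤
│↳ ↓│     │     │   │     │
├─┐ └─┬─┬─┴─────┤ ╶─┴───┐ │
│ │↳ ↓│ │       │       │ │
│ └─┐ │ │ ┌───┐ └───────┘ │
│   │↓│ │ │↱ ↓│           │
│ ┌─┘ │ └─┘ ╷ └─┬─────┬───┤
│ │↓ ↲│    ↑│↳ ↓│  ↱ ↓│   │
│ ╵ ┌─┘ ┌─╴ ├─┐ ├─╴ ╷ └─┐ │
│↓ ↲│   │↱ ↑│ │↓│↱ ↑│↳ ↓│ │
│ ┌─┴───┘ ┌─┤ ╵ │ ╶─┼─┐ ╵ │
│↓│  ↱ → ↑│ │↓ ↲│↑ ↰│ │↳ ↓│
│ └─╴ ┌───┘ ╵ ┌─┴─╴ │ └─╴ │
│↳ → ↑│↓ ← ← ↲│  ↱ ↑│  ↓ ↲│
├─┬───┘ ┌─────┤ ╷ ╶─┴─┐ ╶─┤
│ │↓ ← ↲│↱ → ↓│ │↑ ← ↰│↳ ↓│
│ ╵ ┌───┘ ┌─┐ ├─┴─┬─╴ ├─┐ │
│↓ ↲│  ↱ ↑│ │↓│↱ ↓│↱ ↑│ │↓│
│ ╶─┴─╴ ┌─┘ ╵ ╵ ╷ ╵ ┌─┘ ╵ │
│↳ → → ↑│    ↳ ↑│↳ ↑│    B│
└───────┴───────┴───┴─────┘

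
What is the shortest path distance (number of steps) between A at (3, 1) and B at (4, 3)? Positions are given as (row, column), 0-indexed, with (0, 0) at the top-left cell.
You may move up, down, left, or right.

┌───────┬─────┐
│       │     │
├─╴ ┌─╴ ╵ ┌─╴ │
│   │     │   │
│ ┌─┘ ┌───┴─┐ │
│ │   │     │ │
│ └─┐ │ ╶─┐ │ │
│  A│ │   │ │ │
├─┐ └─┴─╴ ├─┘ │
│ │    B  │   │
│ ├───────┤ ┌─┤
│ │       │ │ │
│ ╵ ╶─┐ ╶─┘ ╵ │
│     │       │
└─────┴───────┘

Finding path from (3, 1) to (4, 3):
Path: (3,1) → (4,1) → (4,2) → (4,3)
Distance: 3 steps

Solution:

┌───────┬─────┐
│       │     │
├─╴ ┌─╴ ╵ ┌─╴ │
│   │     │   │
│ ┌─┘ ┌───┴─┐ │
│ │   │     │ │
│ └─┐ │ ╶─┐ │ │
│  A│ │   │ │ │
├─┐ └─┴─╴ ├─┘ │
│ │↳ → B  │   │
│ ├───────┤ ┌─┤
│ │       │ │ │
│ ╵ ╶─┐ ╶─┘ ╵ │
│     │       │
└─────┴───────┘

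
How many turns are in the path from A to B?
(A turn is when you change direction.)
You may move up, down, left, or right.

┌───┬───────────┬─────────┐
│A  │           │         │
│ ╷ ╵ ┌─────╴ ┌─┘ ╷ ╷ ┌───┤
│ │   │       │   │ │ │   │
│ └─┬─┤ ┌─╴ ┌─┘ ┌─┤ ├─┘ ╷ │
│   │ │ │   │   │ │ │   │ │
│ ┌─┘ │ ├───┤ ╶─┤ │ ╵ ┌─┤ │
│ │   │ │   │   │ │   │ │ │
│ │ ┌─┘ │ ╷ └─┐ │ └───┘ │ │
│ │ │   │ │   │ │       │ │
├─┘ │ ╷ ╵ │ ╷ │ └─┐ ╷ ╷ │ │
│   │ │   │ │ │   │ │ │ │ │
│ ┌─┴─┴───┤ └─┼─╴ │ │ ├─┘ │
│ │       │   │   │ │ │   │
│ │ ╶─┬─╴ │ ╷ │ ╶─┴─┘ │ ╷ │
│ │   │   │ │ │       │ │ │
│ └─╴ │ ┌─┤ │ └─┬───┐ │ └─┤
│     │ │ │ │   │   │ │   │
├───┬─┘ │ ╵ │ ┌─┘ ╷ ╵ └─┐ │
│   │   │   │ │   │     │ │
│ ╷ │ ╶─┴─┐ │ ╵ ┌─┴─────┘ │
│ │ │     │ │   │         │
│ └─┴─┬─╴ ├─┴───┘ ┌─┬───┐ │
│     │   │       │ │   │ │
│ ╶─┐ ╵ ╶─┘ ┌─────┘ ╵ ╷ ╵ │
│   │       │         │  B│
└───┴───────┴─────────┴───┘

Directions: right, down, right, up, right, right, right, right, down, left, left, left, down, down, down, down, right, up, up, right, down, down, down, right, down, down, down, down, right, up, right, up, right, down, right, up, up, left, left, left, up, right, up, left, up, up, left, up, right, up, right, up, right, down, down, down, right, up, right, up, right, down, down, down, down, down, left, down, down, right, down, down, down, down
Number of turns: 45

Solution:

┌───┬───────────┬─────────┐
│A ↓│↱ → → → ↓  │↱ ↓      │
│ ╷ ╵ ┌─────╴ ┌─┘ ╷ ╷ ┌───┤
│ │↳ ↑│↓ ← ← ↲│↱ ↑│↓│ │↱ ↓│
│ └─┬─┤ ┌─╴ ┌─┘ ┌─┤ ├─┘ ╷ │
│   │ │↓│   │↱ ↑│ │↓│↱ ↑│↓│
│ ┌─┘ │ ├───┤ ╶─┤ │ ╵ ┌─┤ │
│ │   │↓│↱ ↓│↑ ↰│ │↳ ↑│ │↓│
│ │ ┌─┘ │ ╷ └─┐ │ └───┘ │ │
│ │ │  ↓│↑│↓  │↑│       │↓│
├─┘ │ ╷ ╵ │ ╷ │ └─┐ ╷ ╷ │ │
│   │ │↳ ↑│↓│ │↑ ↰│ │ │ │↓│
│ ┌─┴─┴───┤ └─┼─╴ │ │ ├─┘ │
│ │       │↳ ↓│↱ ↑│ │ │↓ ↲│
│ │ ╶─┬─╴ │ ╷ │ ╶─┴─┘ │ ╷ │
│ │   │   │ │↓│↑ ← ← ↰│↓│ │
│ └─╴ │ ┌─┤ │ └─┬───┐ │ └─┤
│     │ │ │ │↓  │↱ ↓│↑│↳ ↓│
├───┬─┘ │ ╵ │ ┌─┘ ╷ ╵ └─┐ │
│   │   │   │↓│↱ ↑│↳ ↑  │↓│
│ ╷ │ ╶─┴─┐ │ ╵ ┌─┴─────┘ │
│ │ │     │ │↳ ↑│        ↓│
│ └─┴─┬─╴ ├─┴───┘ ┌─┬───┐ │
│     │   │       │ │   │↓│
│ ╶─┐ ╵ ╶─┘ ┌─────┘ ╵ ╷ ╵ │
│   │       │         │  B│
└───┴───────┴─────────┴───┘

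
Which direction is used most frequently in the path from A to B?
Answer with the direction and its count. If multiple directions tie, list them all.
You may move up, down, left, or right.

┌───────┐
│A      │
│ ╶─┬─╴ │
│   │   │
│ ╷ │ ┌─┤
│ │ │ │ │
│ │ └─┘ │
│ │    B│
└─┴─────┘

Directions: down, right, down, down, right, right
Counts: {'down': 3, 'right': 3}
Most common: down and right (tied at 3 times each)

Solution:

┌───────┐
│A      │
│ ╶─┬─╴ │
│↳ ↓│   │
│ ╷ │ ┌─┤
│ │↓│ │ │
│ │ └─┘ │
│ │↳ → B│
└─┴─────┘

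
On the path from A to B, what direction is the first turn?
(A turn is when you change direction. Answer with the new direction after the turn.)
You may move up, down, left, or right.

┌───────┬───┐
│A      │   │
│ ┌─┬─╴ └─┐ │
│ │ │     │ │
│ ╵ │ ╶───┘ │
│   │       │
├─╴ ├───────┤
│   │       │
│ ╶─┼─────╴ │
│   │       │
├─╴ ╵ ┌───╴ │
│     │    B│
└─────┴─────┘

Directions: down, down, right, down, left, down, right, down, right, up, right, right, right, down
First turn direction: right

Solution:

┌───────┬───┐
│A      │   │
│ ┌─┬─╴ └─┐ │
│↓│ │     │ │
│ ╵ │ ╶───┘ │
│↳ ↓│       │
├─╴ ├───────┤
│↓ ↲│       │
│ ╶─┼─────╴ │
│↳ ↓│↱ → → ↓│
├─╴ ╵ ┌───╴ │
│  ↳ ↑│    B│
└─────┴─────┘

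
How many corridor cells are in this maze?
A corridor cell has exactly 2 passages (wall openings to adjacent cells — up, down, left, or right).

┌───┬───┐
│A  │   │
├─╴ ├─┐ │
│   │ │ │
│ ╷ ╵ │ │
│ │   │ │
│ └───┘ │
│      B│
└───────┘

Counting cells with exactly 2 passages:
Total corridor cells: 12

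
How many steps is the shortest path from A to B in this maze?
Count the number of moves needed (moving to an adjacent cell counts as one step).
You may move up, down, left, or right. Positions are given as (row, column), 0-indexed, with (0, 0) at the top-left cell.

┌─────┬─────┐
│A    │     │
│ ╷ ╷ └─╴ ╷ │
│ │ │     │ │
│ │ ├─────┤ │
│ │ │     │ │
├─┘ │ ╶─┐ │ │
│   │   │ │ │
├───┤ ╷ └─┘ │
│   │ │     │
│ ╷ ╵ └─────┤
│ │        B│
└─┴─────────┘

Using BFS to find shortest path:
Start: (0, 0), End: (5, 5)
Path found:
(0,0) → (0,1) → (0,2) → (1,2) → (1,3) → (1,4) → (0,4) → (0,5) → (1,5) → (2,5) → (3,5) → (4,5) → (4,4) → (4,3) → (3,3) → (3,2) → (4,2) → (5,2) → (5,3) → (5,4) → (5,5)
Number of steps: 20

Solution:

┌─────┬─────┐
│A → ↓│  ↱ ↓│
│ ╷ ╷ └─╴ ╷ │
│ │ │↳ → ↑│↓│
│ │ ├─────┤ │
│ │ │     │↓│
├─┘ │ ╶─┐ │ │
│   │↓ ↰│ │↓│
├───┤ ╷ └─┘ │
│   │↓│↑ ← ↲│
│ ╷ ╵ └─────┤
│ │  ↳ → → B│
└─┴─────────┘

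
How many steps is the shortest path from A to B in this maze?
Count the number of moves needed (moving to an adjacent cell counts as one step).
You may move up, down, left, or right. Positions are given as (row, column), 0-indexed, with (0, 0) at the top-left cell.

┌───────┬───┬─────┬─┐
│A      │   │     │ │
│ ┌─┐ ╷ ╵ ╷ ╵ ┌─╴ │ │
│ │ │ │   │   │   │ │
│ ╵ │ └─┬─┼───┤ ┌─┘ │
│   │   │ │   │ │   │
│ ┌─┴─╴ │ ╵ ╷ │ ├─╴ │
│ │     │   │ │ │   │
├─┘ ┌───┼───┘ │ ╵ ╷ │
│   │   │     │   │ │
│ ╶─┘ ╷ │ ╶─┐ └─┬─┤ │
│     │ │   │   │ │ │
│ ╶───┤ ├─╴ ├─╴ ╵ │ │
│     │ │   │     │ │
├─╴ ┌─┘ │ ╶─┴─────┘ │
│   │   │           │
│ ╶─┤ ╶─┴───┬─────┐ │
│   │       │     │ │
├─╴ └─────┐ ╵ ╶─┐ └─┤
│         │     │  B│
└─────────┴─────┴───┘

Using BFS to find shortest path:
Start: (0, 0), End: (9, 9)
Path found:
(0,0) → (0,1) → (0,2) → (1,2) → (2,2) → (2,3) → (3,3) → (3,2) → (3,1) → (4,1) → (4,0) → (5,0) → (5,1) → (5,2) → (4,2) → (4,3) → (5,3) → (6,3) → (7,3) → (7,2) → (8,2) → (8,3) → (8,4) → (8,5) → (9,5) → (9,6) → (8,6) → (8,7) → (8,8) → (9,8) → (9,9)
Number of steps: 30

Solution:

┌───────┬───┬─────┬─┐
│A → ↓  │   │     │ │
│ ┌─┐ ╷ ╵ ╷ ╵ ┌─╴ │ │
│ │ │↓│   │   │   │ │
│ ╵ │ └─┬─┼───┤ ┌─┘ │
│   │↳ ↓│ │   │ │   │
│ ┌─┴─╴ │ ╵ ╷ │ ├─╴ │
│ │↓ ← ↲│   │ │ │   │
├─┘ ┌───┼───┘ │ ╵ ╷ │
│↓ ↲│↱ ↓│     │   │ │
│ ╶─┘ ╷ │ ╶─┐ └─┬─┤ │
│↳ → ↑│↓│   │   │ │ │
│ ╶───┤ ├─╴ ├─╴ ╵ │ │
│     │↓│   │     │ │
├─╴ ┌─┘ │ ╶─┴─────┘ │
│   │↓ ↲│           │
│ ╶─┤ ╶─┴───┬─────┐ │
│   │↳ → → ↓│↱ → ↓│ │
├─╴ └─────┐ ╵ ╶─┐ └─┤
│         │↳ ↑  │↳ B│
└─────────┴─────┴───┘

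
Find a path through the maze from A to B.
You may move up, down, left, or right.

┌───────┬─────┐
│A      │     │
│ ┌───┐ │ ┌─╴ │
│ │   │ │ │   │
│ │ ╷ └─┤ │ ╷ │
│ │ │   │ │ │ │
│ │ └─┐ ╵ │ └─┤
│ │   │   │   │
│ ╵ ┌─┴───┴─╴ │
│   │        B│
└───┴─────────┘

Finding the shortest path through the maze:
Path length: 24 steps
Directions: down → down → down → down → right → up → up → up → right → down → right → down → right → up → up → up → right → right → down → left → down → down → right → down

Solution:

┌───────┬─────┐
│A      │↱ → ↓│
│ ┌───┐ │ ┌─╴ │
│↓│↱ ↓│ │↑│↓ ↲│
│ │ ╷ └─┤ │ ╷ │
│↓│↑│↳ ↓│↑│↓│ │
│ │ └─┐ ╵ │ └─┤
│↓│↑  │↳ ↑│↳ ↓│
│ ╵ ┌─┴───┴─╴ │
│↳ ↑│        B│
└───┴─────────┘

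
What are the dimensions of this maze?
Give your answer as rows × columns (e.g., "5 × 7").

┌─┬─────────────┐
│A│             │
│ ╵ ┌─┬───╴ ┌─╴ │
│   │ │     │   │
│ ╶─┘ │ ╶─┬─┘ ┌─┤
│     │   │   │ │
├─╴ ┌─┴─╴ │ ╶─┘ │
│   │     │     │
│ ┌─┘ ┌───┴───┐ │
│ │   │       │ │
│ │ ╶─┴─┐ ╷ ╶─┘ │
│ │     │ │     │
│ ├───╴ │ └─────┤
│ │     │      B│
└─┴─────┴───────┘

Counting the maze dimensions:
Rows (vertical): 7
Columns (horizontal): 8
Dimensions: 7 × 8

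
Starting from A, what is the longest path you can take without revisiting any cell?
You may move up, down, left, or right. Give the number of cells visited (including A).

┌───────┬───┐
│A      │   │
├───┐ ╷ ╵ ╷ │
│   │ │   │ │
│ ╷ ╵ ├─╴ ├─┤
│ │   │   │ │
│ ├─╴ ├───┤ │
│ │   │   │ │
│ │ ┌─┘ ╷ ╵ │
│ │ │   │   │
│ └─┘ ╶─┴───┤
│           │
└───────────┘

Finding longest simple path using DFS:
Start: (0, 0)
Longest path visits 22 cells
Path: A → right → right → down → down → left → up → left → down → down → down → down → right → right → up → right → up → right → down → right → up → up

Solution:

┌───────┬───┐
│A → ↓  │   │
├───┐ ╷ ╵ ╷ │
│↓ ↰│↓│   │ │
│ ╷ ╵ ├─╴ ├─┤
│↓│↑ ↲│   │B│
│ ├─╴ ├───┤ │
│↓│   │↱ ↓│↑│
│ │ ┌─┘ ╷ ╵ │
│↓│ │↱ ↑│↳ ↑│
│ └─┘ ╶─┴───┤
│↳ → ↑      │
└───────────┘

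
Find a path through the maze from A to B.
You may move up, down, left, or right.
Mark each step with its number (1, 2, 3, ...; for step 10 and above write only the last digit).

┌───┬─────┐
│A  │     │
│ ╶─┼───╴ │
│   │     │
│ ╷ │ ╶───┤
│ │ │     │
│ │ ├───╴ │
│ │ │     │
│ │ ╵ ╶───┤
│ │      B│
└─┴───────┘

Finding the shortest path through the maze:
Path length: 8 steps
Directions: down → right → down → down → down → right → right → right

Solution:

┌───┬─────┐
│A  │     │
│ ╶─┼───╴ │
│1 2│     │
│ ╷ │ ╶───┤
│ │3│     │
│ │ ├───╴ │
│ │4│     │
│ │ ╵ ╶───┤
│ │5 6 7 B│
└─┴───────┘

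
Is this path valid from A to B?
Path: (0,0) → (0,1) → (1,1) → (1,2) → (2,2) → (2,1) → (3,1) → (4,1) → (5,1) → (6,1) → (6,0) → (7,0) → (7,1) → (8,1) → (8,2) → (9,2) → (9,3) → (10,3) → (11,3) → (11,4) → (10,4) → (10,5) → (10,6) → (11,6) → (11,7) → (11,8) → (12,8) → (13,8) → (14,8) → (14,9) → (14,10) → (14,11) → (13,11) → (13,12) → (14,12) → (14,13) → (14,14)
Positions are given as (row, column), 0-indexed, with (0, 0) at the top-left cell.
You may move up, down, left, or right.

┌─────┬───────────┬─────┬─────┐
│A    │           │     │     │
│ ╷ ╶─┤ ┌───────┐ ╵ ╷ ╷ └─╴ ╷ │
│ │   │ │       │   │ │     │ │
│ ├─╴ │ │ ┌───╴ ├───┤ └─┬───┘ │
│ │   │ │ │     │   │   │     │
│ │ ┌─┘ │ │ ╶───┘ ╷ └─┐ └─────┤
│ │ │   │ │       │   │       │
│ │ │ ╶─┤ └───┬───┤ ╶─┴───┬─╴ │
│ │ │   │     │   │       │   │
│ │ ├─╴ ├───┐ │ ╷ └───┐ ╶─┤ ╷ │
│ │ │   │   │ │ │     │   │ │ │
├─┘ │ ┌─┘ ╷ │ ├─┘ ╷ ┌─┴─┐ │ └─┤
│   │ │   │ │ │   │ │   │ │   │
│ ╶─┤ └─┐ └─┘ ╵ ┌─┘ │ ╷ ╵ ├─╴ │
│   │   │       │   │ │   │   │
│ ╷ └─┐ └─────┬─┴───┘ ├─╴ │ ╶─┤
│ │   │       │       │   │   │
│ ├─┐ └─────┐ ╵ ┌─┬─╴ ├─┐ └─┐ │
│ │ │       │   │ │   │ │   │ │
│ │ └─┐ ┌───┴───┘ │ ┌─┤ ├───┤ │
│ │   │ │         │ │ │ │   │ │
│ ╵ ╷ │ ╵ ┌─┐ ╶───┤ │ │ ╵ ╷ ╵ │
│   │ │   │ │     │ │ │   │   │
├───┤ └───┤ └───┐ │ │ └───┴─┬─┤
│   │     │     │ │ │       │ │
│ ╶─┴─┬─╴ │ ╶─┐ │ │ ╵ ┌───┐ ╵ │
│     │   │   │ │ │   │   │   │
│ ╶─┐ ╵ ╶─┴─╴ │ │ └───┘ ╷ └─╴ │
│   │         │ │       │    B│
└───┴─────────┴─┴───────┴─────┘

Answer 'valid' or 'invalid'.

Checking path validity:
Result: All consecutive moves are passable.

valid

Correct solution:

┌─────┬───────────┬─────┬─────┐
│A ↓  │           │     │     │
│ ╷ ╶─┤ ┌───────┐ ╵ ╷ ╷ └─╴ ╷ │
│ │↳ ↓│ │       │   │ │     │ │
│ ├─╴ │ │ ┌───╴ ├───┤ └─┬───┘ │
│ │↓ ↲│ │ │     │   │   │     │
│ │ ┌─┘ │ │ ╶───┘ ╷ └─┐ └─────┤
│ │↓│   │ │       │   │       │
│ │ │ ╶─┤ └───┬───┤ ╶─┴───┬─╴ │
│ │↓│   │     │   │       │   │
│ │ ├─╴ ├───┐ │ ╷ └───┐ ╶─┤ ╷ │
│ │↓│   │   │ │ │     │   │ │ │
├─┘ │ ┌─┘ ╷ │ ├─┘ ╷ ┌─┴─┐ │ └─┤
│↓ ↲│ │   │ │ │   │ │   │ │   │
│ ╶─┤ └─┐ └─┘ ╵ ┌─┘ │ ╷ ╵ ├─╴ │
│↳ ↓│   │       │   │ │   │   │
│ ╷ └─┐ └─────┬─┴───┘ ├─╴ │ ╶─┤
│ │↳ ↓│       │       │   │   │
│ ├─┐ └─────┐ ╵ ┌─┬─╴ ├─┐ └─┐ │
│ │ │↳ ↓    │   │ │   │ │   │ │
│ │ └─┐ ┌───┴───┘ │ ┌─┤ ├───┤ │
│ │   │↓│↱ → ↓    │ │ │ │   │ │
│ ╵ ╷ │ ╵ ┌─┐ ╶───┤ │ │ ╵ ╷ ╵ │
│   │ │↳ ↑│ │↳ → ↓│ │ │   │   │
├───┤ └───┤ └───┐ │ │ └───┴─┬─┤
│   │     │     │↓│ │       │ │
│ ╶─┴─┬─╴ │ ╶─┐ │ │ ╵ ┌───┐ ╵ │
│     │   │   │ │↓│   │↱ ↓│   │
│ ╶─┐ ╵ ╶─┴─╴ │ │ └───┘ ╷ └─╴ │
│   │         │ │↳ → → ↑│↳ → B│
└───┴─────────┴─┴───────┴─────┘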